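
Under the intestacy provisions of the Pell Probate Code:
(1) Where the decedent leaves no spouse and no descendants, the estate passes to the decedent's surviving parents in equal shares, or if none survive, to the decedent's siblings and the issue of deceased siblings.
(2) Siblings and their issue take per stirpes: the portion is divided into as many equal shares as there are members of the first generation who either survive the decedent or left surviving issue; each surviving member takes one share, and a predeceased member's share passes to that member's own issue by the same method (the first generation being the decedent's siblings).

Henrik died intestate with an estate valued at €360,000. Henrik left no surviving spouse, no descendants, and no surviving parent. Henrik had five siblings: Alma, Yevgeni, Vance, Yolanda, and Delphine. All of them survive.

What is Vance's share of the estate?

The entire €360,000 passes to the siblings and their issue.
That amount (€360,000) is divided into 5 shares of €72,000: Alma, Yevgeni, Vance, Yolanda, and Delphine each take €72,000.

Vance receives €72,000.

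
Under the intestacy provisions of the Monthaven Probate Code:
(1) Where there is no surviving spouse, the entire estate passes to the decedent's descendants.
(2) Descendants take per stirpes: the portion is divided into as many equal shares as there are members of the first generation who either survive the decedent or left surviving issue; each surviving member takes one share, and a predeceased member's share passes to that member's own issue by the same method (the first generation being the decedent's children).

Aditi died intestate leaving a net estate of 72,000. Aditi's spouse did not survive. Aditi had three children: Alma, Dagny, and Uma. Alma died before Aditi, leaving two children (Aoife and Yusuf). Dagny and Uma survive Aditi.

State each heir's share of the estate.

The entire 72,000 passes to the descendants.
That amount (72,000) is divided into 3 shares of 24,000: Dagny and Uma each take 24,000; Alma's 24,000 share passes to Alma's issue.
Alma's share (24,000) is divided into 2 shares of 12,000: Aoife and Yusuf each take 12,000.

Aoife: 12,000; Yusuf: 12,000; Dagny: 24,000; Uma: 24,000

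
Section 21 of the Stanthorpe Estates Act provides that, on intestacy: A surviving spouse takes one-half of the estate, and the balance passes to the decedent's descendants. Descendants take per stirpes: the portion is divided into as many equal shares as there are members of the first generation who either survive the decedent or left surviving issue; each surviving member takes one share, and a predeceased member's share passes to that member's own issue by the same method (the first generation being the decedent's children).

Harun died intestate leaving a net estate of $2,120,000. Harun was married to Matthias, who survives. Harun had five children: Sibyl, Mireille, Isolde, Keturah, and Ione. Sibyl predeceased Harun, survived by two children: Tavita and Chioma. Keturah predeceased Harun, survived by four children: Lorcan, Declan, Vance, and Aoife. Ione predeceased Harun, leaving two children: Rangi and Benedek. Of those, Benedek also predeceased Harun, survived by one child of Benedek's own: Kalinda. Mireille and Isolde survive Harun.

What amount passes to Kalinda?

Kalinda receives $106,000.

Matthias takes one-half of $2,120,000 = $1,060,000. The remaining $1,060,000 passes to the descendants.
The descendants' portion ($1,060,000) is divided into 5 shares of $212,000: Mireille and Isolde each take $212,000; Sibyl's $212,000 share passes to Sibyl's issue; Keturah's $212,000 share passes to Keturah's issue; Ione's $212,000 share passes to Ione's issue.
Sibyl's share ($212,000) is divided into 2 shares of $106,000: Tavita and Chioma each take $106,000.
Keturah's share ($212,000) is divided into 4 shares of $53,000: Lorcan, Declan, Vance, and Aoife each take $53,000.
Ione's share ($212,000) is divided into 2 shares of $106,000: Rangi takes $106,000; Benedek's $106,000 share passes to Benedek's issue.
Benedek's share ($106,000) passes entirely to Kalinda.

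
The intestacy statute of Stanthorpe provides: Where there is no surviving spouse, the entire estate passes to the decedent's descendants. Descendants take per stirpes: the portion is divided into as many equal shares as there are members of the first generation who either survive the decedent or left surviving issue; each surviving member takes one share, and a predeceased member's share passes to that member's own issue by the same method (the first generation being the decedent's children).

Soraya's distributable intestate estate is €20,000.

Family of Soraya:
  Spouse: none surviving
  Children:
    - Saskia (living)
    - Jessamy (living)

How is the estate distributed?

Saskia: €10,000; Jessamy: €10,000

The entire €20,000 passes to the descendants.
That amount (€20,000) is divided into 2 shares of €10,000: Saskia and Jessamy each take €10,000.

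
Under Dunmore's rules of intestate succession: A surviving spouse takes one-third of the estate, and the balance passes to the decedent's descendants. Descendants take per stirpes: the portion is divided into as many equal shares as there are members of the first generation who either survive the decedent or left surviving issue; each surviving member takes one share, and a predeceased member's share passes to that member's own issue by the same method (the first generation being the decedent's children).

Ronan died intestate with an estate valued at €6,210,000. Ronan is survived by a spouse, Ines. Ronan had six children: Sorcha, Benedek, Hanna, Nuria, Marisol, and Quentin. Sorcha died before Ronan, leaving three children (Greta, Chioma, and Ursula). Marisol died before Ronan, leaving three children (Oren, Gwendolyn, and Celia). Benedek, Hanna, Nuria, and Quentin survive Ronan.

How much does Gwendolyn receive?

Ines takes one-third of €6,210,000 = €2,070,000. The remaining €4,140,000 passes to the descendants.
The descendants' portion (€4,140,000) is divided into 6 shares of €690,000: Benedek, Hanna, Nuria, and Quentin each take €690,000; Sorcha's €690,000 share passes to Sorcha's issue; Marisol's €690,000 share passes to Marisol's issue.
Sorcha's share (€690,000) is divided into 3 shares of €230,000: Greta, Chioma, and Ursula each take €230,000.
Marisol's share (€690,000) is divided into 3 shares of €230,000: Oren, Gwendolyn, and Celia each take €230,000.

Gwendolyn receives €230,000.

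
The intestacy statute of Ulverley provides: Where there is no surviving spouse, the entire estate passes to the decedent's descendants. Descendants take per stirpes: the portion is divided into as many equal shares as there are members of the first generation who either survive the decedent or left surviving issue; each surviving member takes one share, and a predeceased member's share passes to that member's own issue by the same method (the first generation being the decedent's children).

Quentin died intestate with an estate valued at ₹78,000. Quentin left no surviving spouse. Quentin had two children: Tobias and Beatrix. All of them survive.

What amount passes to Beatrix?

Beatrix receives ₹39,000.

The entire ₹78,000 passes to the descendants.
That amount (₹78,000) is divided into 2 shares of ₹39,000: Tobias and Beatrix each take ₹39,000.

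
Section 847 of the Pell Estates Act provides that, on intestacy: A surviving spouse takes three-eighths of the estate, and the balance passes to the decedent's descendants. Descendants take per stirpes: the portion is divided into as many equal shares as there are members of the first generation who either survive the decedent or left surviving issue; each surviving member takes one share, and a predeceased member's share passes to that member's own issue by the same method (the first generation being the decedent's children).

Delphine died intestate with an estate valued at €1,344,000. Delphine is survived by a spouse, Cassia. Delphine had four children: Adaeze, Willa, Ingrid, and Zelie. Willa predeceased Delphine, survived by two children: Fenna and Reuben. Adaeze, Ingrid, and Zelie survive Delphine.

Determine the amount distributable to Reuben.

Reuben receives €105,000.

Cassia takes three-eighths of €1,344,000 = €504,000. The remaining €840,000 passes to the descendants.
The descendants' portion (€840,000) is divided into 4 shares of €210,000: Adaeze, Ingrid, and Zelie each take €210,000; Willa's €210,000 share passes to Willa's issue.
Willa's share (€210,000) is divided into 2 shares of €105,000: Fenna and Reuben each take €105,000.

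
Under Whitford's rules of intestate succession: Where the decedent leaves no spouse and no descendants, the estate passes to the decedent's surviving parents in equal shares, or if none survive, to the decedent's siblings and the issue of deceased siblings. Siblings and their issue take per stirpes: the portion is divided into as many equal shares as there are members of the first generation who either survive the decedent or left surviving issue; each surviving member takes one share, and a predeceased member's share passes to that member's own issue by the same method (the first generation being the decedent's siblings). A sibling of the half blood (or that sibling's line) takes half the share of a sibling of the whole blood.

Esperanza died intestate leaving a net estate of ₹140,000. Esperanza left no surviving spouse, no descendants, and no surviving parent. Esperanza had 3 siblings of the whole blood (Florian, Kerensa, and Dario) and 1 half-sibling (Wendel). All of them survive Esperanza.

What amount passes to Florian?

Florian receives ₹40,000.

The entire ₹140,000 passes to the siblings and their issue.
Counting each half-blood sibling's line as half a unit, there are 7/2 units in ₹140,000, so one unit is ₹40,000. Whole-blood lines (Florian, Kerensa, and Dario) take ₹40,000 each; half-blood lines (Wendel) take ₹20,000 each.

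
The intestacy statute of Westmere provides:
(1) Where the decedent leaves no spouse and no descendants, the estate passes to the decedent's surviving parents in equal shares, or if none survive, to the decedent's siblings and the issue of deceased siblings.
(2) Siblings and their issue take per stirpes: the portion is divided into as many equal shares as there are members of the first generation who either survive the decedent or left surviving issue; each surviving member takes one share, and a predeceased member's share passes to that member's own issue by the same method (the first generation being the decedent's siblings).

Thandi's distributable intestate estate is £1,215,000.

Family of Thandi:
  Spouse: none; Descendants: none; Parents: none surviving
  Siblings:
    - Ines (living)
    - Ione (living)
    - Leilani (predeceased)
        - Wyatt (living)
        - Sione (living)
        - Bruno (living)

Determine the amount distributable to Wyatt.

Wyatt receives £135,000.

The entire £1,215,000 passes to the siblings and their issue.
That amount (£1,215,000) is divided into 3 shares of £405,000: Ines and Ione each take £405,000; Leilani's £405,000 share passes to Leilani's issue.
Leilani's share (£405,000) is divided into 3 shares of £135,000: Wyatt, Sione, and Bruno each take £135,000.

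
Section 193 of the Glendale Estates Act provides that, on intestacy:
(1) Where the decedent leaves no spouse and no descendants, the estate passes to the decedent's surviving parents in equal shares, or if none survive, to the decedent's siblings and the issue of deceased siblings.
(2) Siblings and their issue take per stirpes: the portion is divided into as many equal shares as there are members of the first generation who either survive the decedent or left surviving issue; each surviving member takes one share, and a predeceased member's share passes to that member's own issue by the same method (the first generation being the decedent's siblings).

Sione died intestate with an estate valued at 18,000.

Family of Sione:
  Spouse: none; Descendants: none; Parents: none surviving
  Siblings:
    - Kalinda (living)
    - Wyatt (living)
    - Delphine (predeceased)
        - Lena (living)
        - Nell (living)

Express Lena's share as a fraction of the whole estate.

The entire 18,000 passes to the siblings and their issue.
That amount (18,000) is divided into 3 shares of 6,000: Kalinda and Wyatt each take 6,000; Delphine's 6,000 share passes to Delphine's issue.
Delphine's share (6,000) is divided into 2 shares of 3,000: Lena and Nell each take 3,000.

Lena receives 1/6 of the estate.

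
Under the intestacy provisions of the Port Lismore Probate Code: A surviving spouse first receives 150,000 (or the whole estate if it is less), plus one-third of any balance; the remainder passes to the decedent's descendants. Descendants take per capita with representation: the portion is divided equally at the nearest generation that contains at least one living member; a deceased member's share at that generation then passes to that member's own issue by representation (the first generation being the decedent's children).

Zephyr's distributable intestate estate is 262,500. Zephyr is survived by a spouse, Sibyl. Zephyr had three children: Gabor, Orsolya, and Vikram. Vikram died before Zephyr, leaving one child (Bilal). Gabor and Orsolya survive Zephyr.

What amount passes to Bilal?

Sibyl first takes 150,000, leaving a balance of 112,500. Sibyl then takes one-third of the balance (37,500), for a total of 187,500. The remaining 75,000 passes to the descendants.
The descendants' portion (75,000) is divided into 3 shares of 25,000: Gabor and Orsolya each take 25,000; Vikram's 25,000 share passes to Vikram's issue.
Vikram's share (25,000) passes entirely to Bilal.

Bilal receives 25,000.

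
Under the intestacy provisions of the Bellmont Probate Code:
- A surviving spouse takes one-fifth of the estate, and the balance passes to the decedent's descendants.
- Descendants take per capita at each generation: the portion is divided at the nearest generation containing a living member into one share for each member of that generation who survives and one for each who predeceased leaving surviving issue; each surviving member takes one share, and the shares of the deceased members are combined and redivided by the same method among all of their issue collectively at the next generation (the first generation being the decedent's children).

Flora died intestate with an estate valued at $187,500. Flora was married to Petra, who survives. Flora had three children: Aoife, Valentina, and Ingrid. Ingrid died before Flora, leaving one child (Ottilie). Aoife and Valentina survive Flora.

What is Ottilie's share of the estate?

Ottilie receives $50,000.

Petra takes one-fifth of $187,500 = $37,500. The remaining $150,000 passes to the descendants.
The descendants' portion ($150,000) is divided at the children's generation into 3 shares of $50,000. Aoife and Valentina each take $50,000. The remaining share for the deceased Ingrid ($50,000) is carried to the next generation.
That pool ($50,000) passes entirely to Ottilie, the sole taker at the grandchildren's generation.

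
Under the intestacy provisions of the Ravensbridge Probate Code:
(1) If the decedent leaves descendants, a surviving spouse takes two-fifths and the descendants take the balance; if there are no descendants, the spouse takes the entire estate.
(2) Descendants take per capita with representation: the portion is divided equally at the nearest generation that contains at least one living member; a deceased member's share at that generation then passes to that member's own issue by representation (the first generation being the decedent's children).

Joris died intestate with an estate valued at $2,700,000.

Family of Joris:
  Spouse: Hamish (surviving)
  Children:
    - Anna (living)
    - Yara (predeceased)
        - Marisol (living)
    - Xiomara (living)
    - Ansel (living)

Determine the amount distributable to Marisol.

Marisol receives $405,000.

Hamish takes two-fifths of $2,700,000 = $1,080,000. The remaining $1,620,000 passes to the descendants.
The descendants' portion ($1,620,000) is divided into 4 shares of $405,000: Anna, Xiomara, and Ansel each take $405,000; Yara's $405,000 share passes to Yara's issue.
Yara's share ($405,000) passes entirely to Marisol.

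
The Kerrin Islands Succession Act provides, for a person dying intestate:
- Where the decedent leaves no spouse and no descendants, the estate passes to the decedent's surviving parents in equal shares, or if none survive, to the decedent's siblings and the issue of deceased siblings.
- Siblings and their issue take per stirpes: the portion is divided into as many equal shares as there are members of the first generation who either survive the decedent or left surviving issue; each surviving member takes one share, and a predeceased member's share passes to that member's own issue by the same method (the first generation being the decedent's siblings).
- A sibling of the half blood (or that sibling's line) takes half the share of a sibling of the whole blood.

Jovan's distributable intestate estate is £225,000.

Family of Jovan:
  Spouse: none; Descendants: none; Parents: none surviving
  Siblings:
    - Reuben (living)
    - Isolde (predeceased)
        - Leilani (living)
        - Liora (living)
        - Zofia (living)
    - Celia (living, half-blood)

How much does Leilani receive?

The entire £225,000 passes to the siblings and their issue.
Counting each half-blood sibling's line as half a unit, there are 5/2 units in £225,000, so one unit is £90,000. Whole-blood lines (Reuben and Isolde) take £90,000 each; half-blood lines (Celia) take £45,000 each.
Isolde's share (£90,000) is divided into 3 shares of £30,000: Leilani, Liora, and Zofia each take £30,000.

Leilani receives £30,000.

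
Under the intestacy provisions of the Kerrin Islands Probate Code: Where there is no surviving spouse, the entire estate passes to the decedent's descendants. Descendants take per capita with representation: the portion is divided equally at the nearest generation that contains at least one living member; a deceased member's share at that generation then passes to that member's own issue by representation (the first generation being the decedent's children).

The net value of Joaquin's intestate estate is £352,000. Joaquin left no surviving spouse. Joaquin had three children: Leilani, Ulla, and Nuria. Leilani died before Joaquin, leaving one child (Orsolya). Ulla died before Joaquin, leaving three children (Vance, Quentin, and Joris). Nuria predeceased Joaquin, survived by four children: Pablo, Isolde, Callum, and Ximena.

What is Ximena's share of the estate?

The entire £352,000 passes to the descendants.
No child survives, so the initial division is made at the grandchildren's generation.
That amount (£352,000) is divided into 8 shares of £44,000: Orsolya, Vance, Quentin, Joris, Pablo, Isolde, Callum, and Ximena each take £44,000.

Ximena receives £44,000.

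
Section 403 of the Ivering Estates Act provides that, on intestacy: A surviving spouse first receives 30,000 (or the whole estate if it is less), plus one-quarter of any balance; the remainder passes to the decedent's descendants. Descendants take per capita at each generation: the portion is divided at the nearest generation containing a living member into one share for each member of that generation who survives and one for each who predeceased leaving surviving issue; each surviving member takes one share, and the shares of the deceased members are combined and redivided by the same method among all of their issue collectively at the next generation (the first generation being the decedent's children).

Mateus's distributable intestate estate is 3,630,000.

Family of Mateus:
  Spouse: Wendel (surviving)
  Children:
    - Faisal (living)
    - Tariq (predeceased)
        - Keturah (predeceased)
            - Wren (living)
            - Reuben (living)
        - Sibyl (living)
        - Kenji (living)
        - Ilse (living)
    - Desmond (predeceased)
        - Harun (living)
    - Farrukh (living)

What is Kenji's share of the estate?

Wendel first takes 30,000, leaving a balance of 3,600,000. Wendel then takes one-quarter of the balance (900,000), for a total of 930,000. The remaining 2,700,000 passes to the descendants.
The descendants' portion (2,700,000) is divided at the children's generation into 4 shares of 675,000. Faisal and Farrukh each take 675,000. The 2 shares of the deceased (Tariq and Desmond) are combined into a pool of 1,350,000.
That pool (1,350,000) is divided at the grandchildren's generation into 5 shares of 270,000. Sibyl, Kenji, Ilse, and Harun each take 270,000. The remaining share for the deceased Keturah (270,000) is carried to the next generation.
That pool (270,000) is divided at the great-grandchildren's generation equally among Wren and Reuben: 135,000 each.

Kenji receives 270,000.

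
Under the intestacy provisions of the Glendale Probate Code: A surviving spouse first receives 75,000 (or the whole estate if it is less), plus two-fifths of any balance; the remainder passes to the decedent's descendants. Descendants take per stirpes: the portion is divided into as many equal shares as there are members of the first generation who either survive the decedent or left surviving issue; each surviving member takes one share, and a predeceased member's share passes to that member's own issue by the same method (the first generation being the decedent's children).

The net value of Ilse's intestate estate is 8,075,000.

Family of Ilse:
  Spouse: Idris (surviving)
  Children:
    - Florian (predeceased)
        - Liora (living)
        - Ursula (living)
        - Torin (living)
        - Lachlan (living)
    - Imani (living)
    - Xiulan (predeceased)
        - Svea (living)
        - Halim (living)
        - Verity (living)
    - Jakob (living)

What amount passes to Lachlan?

Idris first takes 75,000, leaving a balance of 8,000,000. Idris then takes two-fifths of the balance (3,200,000), for a total of 3,275,000. The remaining 4,800,000 passes to the descendants.
The descendants' portion (4,800,000) is divided into 4 shares of 1,200,000: Imani and Jakob each take 1,200,000; Florian's 1,200,000 share passes to Florian's issue; Xiulan's 1,200,000 share passes to Xiulan's issue.
Florian's share (1,200,000) is divided into 4 shares of 300,000: Liora, Ursula, Torin, and Lachlan each take 300,000.
Xiulan's share (1,200,000) is divided into 3 shares of 400,000: Svea, Halim, and Verity each take 400,000.

Lachlan receives 300,000.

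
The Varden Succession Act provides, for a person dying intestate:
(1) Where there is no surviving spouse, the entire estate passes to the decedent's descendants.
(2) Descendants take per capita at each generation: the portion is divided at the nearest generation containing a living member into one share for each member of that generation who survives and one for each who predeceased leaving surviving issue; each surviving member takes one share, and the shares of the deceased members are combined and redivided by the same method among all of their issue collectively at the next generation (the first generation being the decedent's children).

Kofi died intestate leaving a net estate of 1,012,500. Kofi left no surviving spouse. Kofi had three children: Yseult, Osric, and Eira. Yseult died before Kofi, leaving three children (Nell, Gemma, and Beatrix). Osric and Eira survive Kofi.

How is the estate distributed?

The entire 1,012,500 passes to the descendants.
That amount (1,012,500) is divided at the children's generation into 3 shares of 337,500. Osric and Eira each take 337,500. The remaining share for the deceased Yseult (337,500) is carried to the next generation.
That pool (337,500) is divided at the grandchildren's generation equally among Nell, Gemma, and Beatrix: 112,500 each.

Nell: 112,500; Gemma: 112,500; Beatrix: 112,500; Osric: 337,500; Eira: 337,500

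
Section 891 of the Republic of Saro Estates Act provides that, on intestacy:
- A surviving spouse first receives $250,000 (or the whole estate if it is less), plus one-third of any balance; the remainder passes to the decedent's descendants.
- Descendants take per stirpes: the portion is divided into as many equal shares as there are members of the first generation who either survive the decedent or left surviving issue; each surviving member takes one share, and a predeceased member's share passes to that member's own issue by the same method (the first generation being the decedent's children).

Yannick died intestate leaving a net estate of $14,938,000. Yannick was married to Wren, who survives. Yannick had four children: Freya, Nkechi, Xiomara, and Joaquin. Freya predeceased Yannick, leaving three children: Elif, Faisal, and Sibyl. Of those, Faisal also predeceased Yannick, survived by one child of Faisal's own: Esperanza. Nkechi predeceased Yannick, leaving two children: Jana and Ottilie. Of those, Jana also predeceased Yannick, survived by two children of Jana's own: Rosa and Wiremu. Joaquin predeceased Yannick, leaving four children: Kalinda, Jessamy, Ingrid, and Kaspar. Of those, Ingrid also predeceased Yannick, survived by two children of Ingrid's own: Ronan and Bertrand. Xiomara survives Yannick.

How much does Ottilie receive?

Wren first takes $250,000, leaving a balance of $14,688,000. Wren then takes one-third of the balance ($4,896,000), for a total of $5,146,000. The remaining $9,792,000 passes to the descendants.
The descendants' portion ($9,792,000) is divided into 4 shares of $2,448,000: Xiomara takes $2,448,000; Freya's $2,448,000 share passes to Freya's issue; Nkechi's $2,448,000 share passes to Nkechi's issue; Joaquin's $2,448,000 share passes to Joaquin's issue.
Freya's share ($2,448,000) is divided into 3 shares of $816,000: Elif and Sibyl each take $816,000; Faisal's $816,000 share passes to Faisal's issue.
Faisal's share ($816,000) passes entirely to Esperanza.
Nkechi's share ($2,448,000) is divided into 2 shares of $1,224,000: Ottilie takes $1,224,000; Jana's $1,224,000 share passes to Jana's issue.
Jana's share ($1,224,000) is divided into 2 shares of $612,000: Rosa and Wiremu each take $612,000.
Joaquin's share ($2,448,000) is divided into 4 shares of $612,000: Kalinda, Jessamy, and Kaspar each take $612,000; Ingrid's $612,000 share passes to Ingrid's issue.
Ingrid's share ($612,000) is divided into 2 shares of $306,000: Ronan and Bertrand each take $306,000.

Ottilie receives $1,224,000.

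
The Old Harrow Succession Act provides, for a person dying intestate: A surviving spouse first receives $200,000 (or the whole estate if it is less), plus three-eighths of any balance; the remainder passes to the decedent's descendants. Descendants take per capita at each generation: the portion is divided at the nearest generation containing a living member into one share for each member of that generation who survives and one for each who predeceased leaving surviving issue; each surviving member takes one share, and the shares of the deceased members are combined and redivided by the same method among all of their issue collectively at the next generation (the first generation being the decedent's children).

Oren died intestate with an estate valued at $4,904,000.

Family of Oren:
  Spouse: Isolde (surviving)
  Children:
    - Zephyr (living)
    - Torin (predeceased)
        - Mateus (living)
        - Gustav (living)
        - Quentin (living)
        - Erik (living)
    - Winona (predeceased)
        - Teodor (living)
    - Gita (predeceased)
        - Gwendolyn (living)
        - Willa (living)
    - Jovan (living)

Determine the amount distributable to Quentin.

Quentin receives $252,000.

Isolde first takes $200,000, leaving a balance of $4,704,000. Isolde then takes three-eighths of the balance ($1,764,000), for a total of $1,964,000. The remaining $2,940,000 passes to the descendants.
The descendants' portion ($2,940,000) is divided at the children's generation into 5 shares of $588,000. Zephyr and Jovan each take $588,000. The 3 shares of the deceased (Torin, Winona, and Gita) are combined into a pool of $1,764,000.
That pool ($1,764,000) is divided at the grandchildren's generation equally among Mateus, Gustav, Quentin, Erik, Teodor, Gwendolyn, and Willa: $252,000 each.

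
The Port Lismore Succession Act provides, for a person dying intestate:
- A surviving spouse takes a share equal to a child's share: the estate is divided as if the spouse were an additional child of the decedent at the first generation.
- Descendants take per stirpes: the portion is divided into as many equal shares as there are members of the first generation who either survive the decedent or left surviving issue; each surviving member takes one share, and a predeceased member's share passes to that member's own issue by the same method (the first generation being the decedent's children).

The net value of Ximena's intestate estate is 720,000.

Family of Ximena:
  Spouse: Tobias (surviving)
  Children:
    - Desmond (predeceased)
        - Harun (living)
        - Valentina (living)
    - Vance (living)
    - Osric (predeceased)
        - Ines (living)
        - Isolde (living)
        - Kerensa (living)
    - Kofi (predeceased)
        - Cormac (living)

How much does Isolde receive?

The spouse counts as an additional share at the children's level, so there are 5 primary shares of 144,000. Tobias takes one such share (144,000).
The children's combined portion (576,000) is divided into 4 shares of 144,000: Vance takes 144,000; Desmond's 144,000 share passes to Desmond's issue; Osric's 144,000 share passes to Osric's issue; Kofi's 144,000 share passes to Kofi's issue.
Desmond's share (144,000) is divided into 2 shares of 72,000: Harun and Valentina each take 72,000.
Osric's share (144,000) is divided into 3 shares of 48,000: Ines, Isolde, and Kerensa each take 48,000.
Kofi's share (144,000) passes entirely to Cormac.

Isolde receives 48,000.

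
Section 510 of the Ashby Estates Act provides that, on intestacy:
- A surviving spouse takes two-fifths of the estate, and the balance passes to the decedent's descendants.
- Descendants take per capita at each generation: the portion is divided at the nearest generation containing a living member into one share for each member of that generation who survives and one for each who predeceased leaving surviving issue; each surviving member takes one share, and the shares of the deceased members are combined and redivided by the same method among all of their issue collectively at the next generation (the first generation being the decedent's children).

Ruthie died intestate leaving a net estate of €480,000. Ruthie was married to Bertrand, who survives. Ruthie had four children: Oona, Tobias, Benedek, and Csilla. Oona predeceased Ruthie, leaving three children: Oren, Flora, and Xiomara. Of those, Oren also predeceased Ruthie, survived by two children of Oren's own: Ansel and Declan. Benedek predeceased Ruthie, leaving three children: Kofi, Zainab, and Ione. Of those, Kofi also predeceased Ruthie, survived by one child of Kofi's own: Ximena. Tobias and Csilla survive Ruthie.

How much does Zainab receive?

Zainab receives €24,000.

Bertrand takes two-fifths of €480,000 = €192,000. The remaining €288,000 passes to the descendants.
The descendants' portion (€288,000) is divided at the children's generation into 4 shares of €72,000. Tobias and Csilla each take €72,000. The 2 shares of the deceased (Oona and Benedek) are combined into a pool of €144,000.
That pool (€144,000) is divided at the grandchildren's generation into 6 shares of €24,000. Flora, Xiomara, Zainab, and Ione each take €24,000. The 2 shares of the deceased (Oren and Kofi) are combined into a pool of €48,000.
That pool (€48,000) is divided at the great-grandchildren's generation equally among Ansel, Declan, and Ximena: €16,000 each.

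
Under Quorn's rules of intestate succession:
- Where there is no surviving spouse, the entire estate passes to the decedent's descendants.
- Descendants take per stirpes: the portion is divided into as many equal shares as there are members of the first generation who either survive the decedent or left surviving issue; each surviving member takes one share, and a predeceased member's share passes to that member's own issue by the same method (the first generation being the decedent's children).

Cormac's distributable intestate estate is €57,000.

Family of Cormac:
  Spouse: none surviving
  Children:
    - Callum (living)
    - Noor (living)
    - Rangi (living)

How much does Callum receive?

Callum receives €19,000.

The entire €57,000 passes to the descendants.
That amount (€57,000) is divided into 3 shares of €19,000: Callum, Noor, and Rangi each take €19,000.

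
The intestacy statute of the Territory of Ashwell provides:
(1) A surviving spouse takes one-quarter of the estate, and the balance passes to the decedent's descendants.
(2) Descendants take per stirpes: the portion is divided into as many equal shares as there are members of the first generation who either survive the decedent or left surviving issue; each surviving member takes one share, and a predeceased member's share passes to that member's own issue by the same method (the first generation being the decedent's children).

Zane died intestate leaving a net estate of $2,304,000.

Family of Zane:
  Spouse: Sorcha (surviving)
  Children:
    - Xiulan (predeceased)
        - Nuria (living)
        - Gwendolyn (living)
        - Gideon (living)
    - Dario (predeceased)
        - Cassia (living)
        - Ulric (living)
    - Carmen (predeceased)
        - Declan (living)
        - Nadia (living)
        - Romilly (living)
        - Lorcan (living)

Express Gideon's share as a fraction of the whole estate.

Gideon receives 1/12 of the estate.

Sorcha takes one-quarter of $2,304,000 = $576,000. The remaining $1,728,000 passes to the descendants.
The descendants' portion ($1,728,000) is divided into 3 shares of $576,000: Xiulan's $576,000 share passes to Xiulan's issue; Dario's $576,000 share passes to Dario's issue; Carmen's $576,000 share passes to Carmen's issue.
Xiulan's share ($576,000) is divided into 3 shares of $192,000: Nuria, Gwendolyn, and Gideon each take $192,000.
Dario's share ($576,000) is divided into 2 shares of $288,000: Cassia and Ulric each take $288,000.
Carmen's share ($576,000) is divided into 4 shares of $144,000: Declan, Nadia, Romilly, and Lorcan each take $144,000.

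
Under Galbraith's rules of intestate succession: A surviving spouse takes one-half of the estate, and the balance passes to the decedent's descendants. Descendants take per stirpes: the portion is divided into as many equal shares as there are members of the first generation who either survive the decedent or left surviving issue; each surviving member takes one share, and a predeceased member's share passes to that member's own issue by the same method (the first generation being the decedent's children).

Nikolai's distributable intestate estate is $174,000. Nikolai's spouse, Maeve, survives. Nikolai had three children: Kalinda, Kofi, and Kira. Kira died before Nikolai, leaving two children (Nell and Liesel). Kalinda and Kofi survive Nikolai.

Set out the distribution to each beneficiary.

Maeve takes one-half of $174,000 = $87,000. The remaining $87,000 passes to the descendants.
The descendants' portion ($87,000) is divided into 3 shares of $29,000: Kalinda and Kofi each take $29,000; Kira's $29,000 share passes to Kira's issue.
Kira's share ($29,000) is divided into 2 shares of $14,500: Nell and Liesel each take $14,500.

Maeve: $87,000; Kalinda: $29,000; Kofi: $29,000; Nell: $14,500; Liesel: $14,500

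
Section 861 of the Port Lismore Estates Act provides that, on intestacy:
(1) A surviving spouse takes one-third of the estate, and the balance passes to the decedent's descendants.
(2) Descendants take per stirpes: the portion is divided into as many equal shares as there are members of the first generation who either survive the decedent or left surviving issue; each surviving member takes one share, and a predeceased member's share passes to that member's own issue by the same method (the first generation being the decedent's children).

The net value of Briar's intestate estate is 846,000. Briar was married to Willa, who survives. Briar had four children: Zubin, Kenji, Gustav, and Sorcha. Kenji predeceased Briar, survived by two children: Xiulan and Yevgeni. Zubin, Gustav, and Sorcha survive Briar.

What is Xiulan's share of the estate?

Xiulan receives 70,500.

Willa takes one-third of 846,000 = 282,000. The remaining 564,000 passes to the descendants.
The descendants' portion (564,000) is divided into 4 shares of 141,000: Zubin, Gustav, and Sorcha each take 141,000; Kenji's 141,000 share passes to Kenji's issue.
Kenji's share (141,000) is divided into 2 shares of 70,500: Xiulan and Yevgeni each take 70,500.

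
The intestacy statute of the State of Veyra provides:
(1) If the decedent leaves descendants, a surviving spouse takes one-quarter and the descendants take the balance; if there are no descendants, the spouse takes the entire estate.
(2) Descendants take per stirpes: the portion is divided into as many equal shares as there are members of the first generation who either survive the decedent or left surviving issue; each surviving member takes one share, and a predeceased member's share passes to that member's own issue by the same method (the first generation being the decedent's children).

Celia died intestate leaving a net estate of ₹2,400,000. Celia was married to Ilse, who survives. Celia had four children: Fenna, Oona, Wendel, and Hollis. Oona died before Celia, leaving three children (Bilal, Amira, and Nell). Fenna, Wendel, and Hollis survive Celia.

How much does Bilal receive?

Bilal receives ₹150,000.

Ilse takes one-quarter of ₹2,400,000 = ₹600,000. The remaining ₹1,800,000 passes to the descendants.
The descendants' portion (₹1,800,000) is divided into 4 shares of ₹450,000: Fenna, Wendel, and Hollis each take ₹450,000; Oona's ₹450,000 share passes to Oona's issue.
Oona's share (₹450,000) is divided into 3 shares of ₹150,000: Bilal, Amira, and Nell each take ₹150,000.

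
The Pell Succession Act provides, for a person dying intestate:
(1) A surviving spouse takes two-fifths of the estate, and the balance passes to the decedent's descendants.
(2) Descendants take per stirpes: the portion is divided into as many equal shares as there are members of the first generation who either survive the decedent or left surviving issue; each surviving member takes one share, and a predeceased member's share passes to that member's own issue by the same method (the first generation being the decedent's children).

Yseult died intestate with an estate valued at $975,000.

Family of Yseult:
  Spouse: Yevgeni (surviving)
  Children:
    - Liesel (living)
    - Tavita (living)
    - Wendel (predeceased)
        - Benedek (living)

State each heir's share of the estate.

Yevgeni: $390,000; Liesel: $195,000; Tavita: $195,000; Benedek: $195,000

Yevgeni takes two-fifths of $975,000 = $390,000. The remaining $585,000 passes to the descendants.
The descendants' portion ($585,000) is divided into 3 shares of $195,000: Liesel and Tavita each take $195,000; Wendel's $195,000 share passes to Wendel's issue.
Wendel's share ($195,000) passes entirely to Benedek.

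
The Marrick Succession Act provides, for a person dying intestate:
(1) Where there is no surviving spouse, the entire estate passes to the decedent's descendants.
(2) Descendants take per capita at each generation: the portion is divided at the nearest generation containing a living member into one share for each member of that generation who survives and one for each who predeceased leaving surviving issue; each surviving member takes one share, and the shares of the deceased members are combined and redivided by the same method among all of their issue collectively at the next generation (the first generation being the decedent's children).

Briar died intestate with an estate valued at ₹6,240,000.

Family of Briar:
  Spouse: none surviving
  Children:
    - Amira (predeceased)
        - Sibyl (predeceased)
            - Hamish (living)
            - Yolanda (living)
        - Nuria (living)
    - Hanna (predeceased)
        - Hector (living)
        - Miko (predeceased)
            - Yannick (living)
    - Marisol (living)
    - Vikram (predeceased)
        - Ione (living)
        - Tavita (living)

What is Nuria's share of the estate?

The entire ₹6,240,000 passes to the descendants.
That amount (₹6,240,000) is divided at the children's generation into 4 shares of ₹1,560,000. Marisol takes ₹1,560,000. The 3 shares of the deceased (Amira, Hanna, and Vikram) are combined into a pool of ₹4,680,000.
That pool (₹4,680,000) is divided at the grandchildren's generation into 6 shares of ₹780,000. Nuria, Hector, Ione, and Tavita each take ₹780,000. The 2 shares of the deceased (Sibyl and Miko) are combined into a pool of ₹1,560,000.
That pool (₹1,560,000) is divided at the great-grandchildren's generation equally among Hamish, Yolanda, and Yannick: ₹520,000 each.

Nuria receives ₹780,000.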